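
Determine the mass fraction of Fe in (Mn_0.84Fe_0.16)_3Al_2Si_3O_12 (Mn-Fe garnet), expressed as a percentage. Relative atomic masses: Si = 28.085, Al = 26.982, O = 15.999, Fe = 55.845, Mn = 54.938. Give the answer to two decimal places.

Formula mass = 2.52·54.938 + 0.48·55.845 + 2·26.982 + 3·28.085 + 12·15.999 = 495.456 g/mol, of which 26.806 g is Fe.
So Fe makes up 26.806/495.456 = 0.0541 of the mass, i.e. 5.41%.

5.41 mass %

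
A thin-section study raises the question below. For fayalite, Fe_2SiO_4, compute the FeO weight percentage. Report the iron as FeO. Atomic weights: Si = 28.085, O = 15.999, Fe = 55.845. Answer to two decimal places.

M(Fe_2SiO_4) = 203.771 g/mol; M(FeO) = 71.844 g/mol.
Moles FeO per formula unit = 2 Fe ÷ 1 = 2.0000.
FeO fraction = (2.0000 × 71.844) / 203.771 = 143.688/203.771 = 0.7051.

70.51 wt%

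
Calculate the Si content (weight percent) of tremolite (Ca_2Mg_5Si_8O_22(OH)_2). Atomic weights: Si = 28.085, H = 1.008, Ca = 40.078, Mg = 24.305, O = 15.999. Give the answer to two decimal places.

Formula mass = 2*40.078 + 5*24.305 + 8*28.085 + 24*15.999 + 2*1.008 = 812.353 g/mol, of which 224.680 g is Si.
So Si makes up 224.680/812.353 = 0.2766 of the mass, i.e. 27.66%.

27.66 weight percent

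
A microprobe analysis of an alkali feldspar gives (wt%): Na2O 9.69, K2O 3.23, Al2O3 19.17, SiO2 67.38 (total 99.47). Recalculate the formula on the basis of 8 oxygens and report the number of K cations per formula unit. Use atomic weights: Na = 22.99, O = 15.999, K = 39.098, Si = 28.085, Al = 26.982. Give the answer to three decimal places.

0.183 K apfu

Na2O: 9.69/61.979 = 0.15634 mol → 0.31268 mol Na, 0.15634 mol O.
K2O: 3.23/94.195 = 0.03429 mol → 0.06858 mol K, 0.03429 mol O.
Al2O3: 19.17/101.961 = 0.18801 mol → 0.37602 mol Al, 0.56403 mol O.
SiO2: 67.38/60.083 = 1.12145 mol → 1.12145 mol Si, 2.24290 mol O.
Total oxygen = 2.99756 mol. Normalization factor = 8/2.99756 = 2.66884.
K per 8 O = 0.06858 × 2.66884 = 0.183.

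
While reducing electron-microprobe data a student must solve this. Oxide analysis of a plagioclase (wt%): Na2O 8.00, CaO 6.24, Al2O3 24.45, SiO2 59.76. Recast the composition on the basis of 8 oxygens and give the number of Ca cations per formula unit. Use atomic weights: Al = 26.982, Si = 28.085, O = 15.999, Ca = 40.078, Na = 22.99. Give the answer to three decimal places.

Na2O (M=61.979): mol = 0.12908; Na = 0.25816, O = 0.12908.
CaO (M=56.077): mol = 0.11128; Ca = 0.11128, O = 0.11128.
Al2O3 (M=101.961): mol = 0.23980; Al = 0.47960, O = 0.71940.
SiO2 (M=60.083): mol = 0.99462; Si = 0.99462, O = 1.98924.
ΣO = 2.94900; factor = 8/ΣO = 2.71278.
Ca apfu = 0.11128 × 2.71278 = 0.302.

0.302 Ca apfu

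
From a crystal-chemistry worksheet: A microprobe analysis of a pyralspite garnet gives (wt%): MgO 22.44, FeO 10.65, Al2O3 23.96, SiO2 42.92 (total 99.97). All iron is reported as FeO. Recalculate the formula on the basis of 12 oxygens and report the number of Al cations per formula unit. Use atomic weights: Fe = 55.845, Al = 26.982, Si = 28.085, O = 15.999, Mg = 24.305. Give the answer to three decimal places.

1.987 Al apfu

MgO (M=40.304): mol = 0.55677; Mg = 0.55677, O = 0.55677.
FeO (M=71.844): mol = 0.14824; Fe = 0.14824, O = 0.14824.
Al2O3 (M=101.961): mol = 0.23499; Al = 0.46998, O = 0.70497.
SiO2 (M=60.083): mol = 0.71435; Si = 0.71435, O = 1.42870.
ΣO = 2.83868; factor = 12/ΣO = 4.22732.
Al apfu = 0.46998 × 4.22732 = 1.987.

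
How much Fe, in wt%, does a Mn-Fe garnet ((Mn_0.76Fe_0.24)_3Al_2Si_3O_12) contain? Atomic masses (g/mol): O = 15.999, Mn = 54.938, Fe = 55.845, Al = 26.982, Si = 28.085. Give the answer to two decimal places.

8.11 wt%

M((Mn_0.76Fe_0.24)_3Al_2Si_3O_12) = 495.674 g/mol.
Fe contributes 0.72 × 55.845 = 40.208 g per mole.
40.208/495.674 = 0.0811 → 8.11%.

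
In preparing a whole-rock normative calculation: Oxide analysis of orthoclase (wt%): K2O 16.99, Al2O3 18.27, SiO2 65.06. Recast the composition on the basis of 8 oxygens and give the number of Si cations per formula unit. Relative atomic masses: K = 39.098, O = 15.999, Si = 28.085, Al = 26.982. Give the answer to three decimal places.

3.004 Si apfu

16.99 wt% K2O ÷ 94.195 g/mol = 0.18037 mol, giving 0.36074 K and 0.18037 O.
18.27 wt% Al2O3 ÷ 101.961 g/mol = 0.17919 mol, giving 0.35838 Al and 0.53757 O.
65.06 wt% SiO2 ÷ 60.083 g/mol = 1.08284 mol, giving 1.08284 Si and 2.16568 O.
Oxygen sums to 2.88362; scaling by 8/2.88362 = 2.77429 puts the formula on 8 O.
Si: 1.08284 × 2.77429 = 3.004 atoms per formula unit.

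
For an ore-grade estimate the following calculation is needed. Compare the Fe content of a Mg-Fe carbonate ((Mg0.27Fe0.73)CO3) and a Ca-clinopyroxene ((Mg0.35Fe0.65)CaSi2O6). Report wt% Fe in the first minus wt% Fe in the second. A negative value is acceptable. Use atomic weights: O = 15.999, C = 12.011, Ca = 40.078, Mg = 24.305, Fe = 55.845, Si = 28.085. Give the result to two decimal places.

M((Mg0.27Fe0.73)CO3) = 107.337 g/mol, so wt% Fe = 40.767/107.337 × 100 = 37.98%.
M((Mg0.35Fe0.65)CaSi2O6) = 237.048 g/mol, so wt% Fe = 36.299/237.048 × 100 = 15.31%.
37.98 − 15.31 = 22.67 pp.

22.67 percentage points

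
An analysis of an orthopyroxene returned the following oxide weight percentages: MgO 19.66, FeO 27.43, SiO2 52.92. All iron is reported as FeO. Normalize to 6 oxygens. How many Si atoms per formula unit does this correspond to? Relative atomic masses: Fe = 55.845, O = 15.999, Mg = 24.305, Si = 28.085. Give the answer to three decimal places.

2.009 Si apfu

19.66 wt% MgO ÷ 40.304 g/mol = 0.48779 mol, giving 0.48779 Mg and 0.48779 O.
27.43 wt% FeO ÷ 71.844 g/mol = 0.38180 mol, giving 0.38180 Fe and 0.38180 O.
52.92 wt% SiO2 ÷ 60.083 g/mol = 0.88078 mol, giving 0.88078 Si and 1.76156 O.
Oxygen sums to 2.63115; scaling by 6/2.63115 = 2.28037 puts the formula on 6 O.
Si: 0.88078 × 2.28037 = 2.009 atoms per formula unit.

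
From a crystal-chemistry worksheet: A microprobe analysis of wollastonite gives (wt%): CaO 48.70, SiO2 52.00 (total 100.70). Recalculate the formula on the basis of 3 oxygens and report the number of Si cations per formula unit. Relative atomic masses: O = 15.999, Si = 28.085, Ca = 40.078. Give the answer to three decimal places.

0.999 Si apfu

CaO: 48.70/56.077 = 0.86845 mol → 0.86845 mol Ca, 0.86845 mol O.
SiO2: 52.00/60.083 = 0.86547 mol → 0.86547 mol Si, 1.73094 mol O.
Total oxygen = 2.59939 mol. Normalization factor = 3/2.59939 = 1.15412.
Si per 3 O = 0.86547 × 1.15412 = 0.999.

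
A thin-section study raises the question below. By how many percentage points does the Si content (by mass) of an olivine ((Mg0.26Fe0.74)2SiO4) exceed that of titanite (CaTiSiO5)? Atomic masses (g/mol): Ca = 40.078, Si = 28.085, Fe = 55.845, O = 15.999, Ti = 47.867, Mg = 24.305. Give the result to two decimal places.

0.66 percentage points

Si in (Mg0.26Fe0.74)2SiO4: molar mass 187.370 g/mol; 1×28.085 = 28.085 g → 14.99 wt%.
Si in CaTiSiO5: molar mass 196.025 g/mol; 1×28.085 = 28.085 g → 14.33 wt%.
Difference = 14.99 − 14.33 = 0.66 percentage points.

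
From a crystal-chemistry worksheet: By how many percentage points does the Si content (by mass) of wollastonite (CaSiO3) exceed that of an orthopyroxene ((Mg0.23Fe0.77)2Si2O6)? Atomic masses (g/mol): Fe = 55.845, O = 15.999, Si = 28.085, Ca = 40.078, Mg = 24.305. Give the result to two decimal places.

1.65 percentage points

First mineral: 28.085 g Si in 116.160 g formula = 24.18 wt% Si.
Second mineral: 56.170 g Si in 249.346 g formula = 22.53 wt% Si.
24.18% − 22.53% gives a difference of 1.65 percentage points.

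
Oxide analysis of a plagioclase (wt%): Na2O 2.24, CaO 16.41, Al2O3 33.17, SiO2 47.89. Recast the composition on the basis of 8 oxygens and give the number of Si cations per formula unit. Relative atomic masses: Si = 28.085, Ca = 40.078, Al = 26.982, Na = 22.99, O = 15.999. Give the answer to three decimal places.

2.200 Si apfu

2.24 wt% Na2O ÷ 61.979 g/mol = 0.03614 mol, giving 0.07228 Na and 0.03614 O.
16.41 wt% CaO ÷ 56.077 g/mol = 0.29263 mol, giving 0.29263 Ca and 0.29263 O.
33.17 wt% Al2O3 ÷ 101.961 g/mol = 0.32532 mol, giving 0.65064 Al and 0.97596 O.
47.89 wt% SiO2 ÷ 60.083 g/mol = 0.79706 mol, giving 0.79706 Si and 1.59412 O.
Oxygen sums to 2.89885; scaling by 8/2.89885 = 2.75972 puts the formula on 8 O.
Si: 0.79706 × 2.75972 = 2.200 atoms per formula unit.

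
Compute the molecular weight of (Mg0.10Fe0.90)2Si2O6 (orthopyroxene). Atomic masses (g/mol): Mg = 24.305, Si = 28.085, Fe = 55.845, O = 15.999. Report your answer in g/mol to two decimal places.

Mg: 0.20 × 24.305 = 4.8610
Fe: 1.80 × 55.845 = 100.5210
Si: 2 × 28.085 = 56.1700
O: 6 × 15.999 = 95.9940
Summing the contributions gives the formula mass.

257.55 g/mol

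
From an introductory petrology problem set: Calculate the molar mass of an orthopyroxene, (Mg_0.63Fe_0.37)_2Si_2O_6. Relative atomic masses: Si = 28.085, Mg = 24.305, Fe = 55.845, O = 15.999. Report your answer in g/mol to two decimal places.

224.11 g/mol

The formula mass is the sum 1.26(24.305) + 0.74(55.845) + 2(28.085) + 6(15.999).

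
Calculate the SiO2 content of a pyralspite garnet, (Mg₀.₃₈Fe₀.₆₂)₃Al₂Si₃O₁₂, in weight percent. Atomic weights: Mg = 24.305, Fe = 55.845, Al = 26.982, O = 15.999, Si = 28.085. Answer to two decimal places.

39.03 wt%

M((Mg₀.₃₈Fe₀.₆₂)₃Al₂Si₃O₁₂) = 461.786 g/mol; M(SiO2) = 60.083 g/mol.
Moles SiO2 per formula unit = 3 Si ÷ 1 = 3.0000.
SiO2 fraction = (3.0000 × 60.083) / 461.786 = 180.249/461.786 = 0.3903.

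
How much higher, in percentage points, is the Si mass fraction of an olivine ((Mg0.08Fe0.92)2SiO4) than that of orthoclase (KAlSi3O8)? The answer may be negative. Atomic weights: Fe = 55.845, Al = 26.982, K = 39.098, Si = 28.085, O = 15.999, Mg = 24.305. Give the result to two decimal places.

First mineral: 28.085 g Si in 198.725 g formula = 14.13 wt% Si.
Second mineral: 84.255 g Si in 278.327 g formula = 30.27 wt% Si.
14.13% − 30.27% gives a difference of -16.14 percentage points.

-16.14 percentage points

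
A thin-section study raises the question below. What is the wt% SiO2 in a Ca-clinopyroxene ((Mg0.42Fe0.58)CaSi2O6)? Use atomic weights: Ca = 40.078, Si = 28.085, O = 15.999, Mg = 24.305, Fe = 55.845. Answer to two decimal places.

51.17 wt%

Molar mass of (Mg0.42Fe0.58)CaSi2O6 = 0.42*24.305 + 0.58*55.845 + 1*40.078 + 2*28.085 + 6*15.999 = 234.840 g/mol.
Each formula unit contains 2 Si, equivalent to 2/1 = 2.0000 mol SiO2.
M(SiO2) = 1×28.085 + 2×15.999 = 60.083 g/mol.
Mass of SiO2 per formula unit = 2.0000 × 60.083 = 120.166 g.
SiO2 wt% = 120.166 / 234.840 × 100 = 51.17%.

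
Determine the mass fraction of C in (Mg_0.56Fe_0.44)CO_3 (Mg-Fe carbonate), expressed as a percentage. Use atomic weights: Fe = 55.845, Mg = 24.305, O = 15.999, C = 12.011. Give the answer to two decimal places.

12.23 weight percent

Formula mass = 0.56*24.305 + 0.44*55.845 + 1*12.011 + 3*15.999 = 98.191 g/mol, of which 12.011 g is C.
So C makes up 12.011/98.191 = 0.1223 of the mass, i.e. 12.23%.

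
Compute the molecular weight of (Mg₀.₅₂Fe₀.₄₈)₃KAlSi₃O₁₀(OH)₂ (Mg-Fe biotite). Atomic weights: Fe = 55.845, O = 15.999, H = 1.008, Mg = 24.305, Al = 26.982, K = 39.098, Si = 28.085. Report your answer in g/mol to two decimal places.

M = 1.56*24.305 + 1.44*55.845 + 1*39.098 + 1*26.982 + 3*28.085 + 12*15.999 + 2*1.008

462.67 g/mol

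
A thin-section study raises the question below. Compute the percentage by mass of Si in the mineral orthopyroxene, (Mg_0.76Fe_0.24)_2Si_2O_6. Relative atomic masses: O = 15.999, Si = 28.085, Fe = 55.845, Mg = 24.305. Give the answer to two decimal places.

26.02 weight percent

Formula mass = 1.52×24.305 + 0.48×55.845 + 2×28.085 + 6×15.999 = 215.913 g/mol, of which 56.170 g is Si.
So Si makes up 56.170/215.913 = 0.2602 of the mass, i.e. 26.02%.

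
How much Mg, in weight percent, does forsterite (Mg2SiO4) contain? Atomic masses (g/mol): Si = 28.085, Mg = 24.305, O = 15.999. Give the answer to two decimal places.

34.55 weight percent

Formula mass = 2*24.305 + 1*28.085 + 4*15.999 = 140.691 g/mol, of which 48.610 g is Mg.
So Mg makes up 48.610/140.691 = 0.3455 of the mass, i.e. 34.55%.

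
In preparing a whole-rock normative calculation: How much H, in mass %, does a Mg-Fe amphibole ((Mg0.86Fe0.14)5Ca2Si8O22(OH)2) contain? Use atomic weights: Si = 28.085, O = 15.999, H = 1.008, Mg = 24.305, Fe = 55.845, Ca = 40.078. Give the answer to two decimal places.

Molar mass of (Mg0.86Fe0.14)5Ca2Si8O22(OH)2: 4.30*24.305 + 0.70*55.845 + 2*40.078 + 8*28.085 + 24*15.999 + 2*1.008 = 834.431 g/mol.
Mass of H per formula unit: 2 × 1.008 = 2.016 g.
Weight fraction H = 2.016 / 834.431 = 0.0024.

0.24 mass %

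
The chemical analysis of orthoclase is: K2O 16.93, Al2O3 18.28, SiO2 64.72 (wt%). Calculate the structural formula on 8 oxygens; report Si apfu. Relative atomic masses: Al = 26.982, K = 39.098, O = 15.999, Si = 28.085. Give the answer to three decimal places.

K2O: 16.93/94.195 = 0.17973 mol → 0.35946 mol K, 0.17973 mol O.
Al2O3: 18.28/101.961 = 0.17928 mol → 0.35856 mol Al, 0.53784 mol O.
SiO2: 64.72/60.083 = 1.07718 mol → 1.07718 mol Si, 2.15436 mol O.
Total oxygen = 2.87193 mol. Normalization factor = 8/2.87193 = 2.78558.
Si per 8 O = 1.07718 × 2.78558 = 3.001.

3.001 Si apfu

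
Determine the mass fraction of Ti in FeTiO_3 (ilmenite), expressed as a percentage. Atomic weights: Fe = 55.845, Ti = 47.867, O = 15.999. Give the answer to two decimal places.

M(FeTiO_3) = 151.709 g/mol.
Ti contributes 1 × 47.867 = 47.867 g per mole.
47.867/151.709 = 0.3155 → 31.55%.

31.55 mass %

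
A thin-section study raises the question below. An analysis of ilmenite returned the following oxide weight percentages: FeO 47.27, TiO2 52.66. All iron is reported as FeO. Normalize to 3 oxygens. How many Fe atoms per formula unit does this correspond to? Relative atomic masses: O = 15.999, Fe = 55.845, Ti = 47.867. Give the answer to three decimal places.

0.999 Fe apfu

47.27 wt% FeO ÷ 71.844 g/mol = 0.65795 mol, giving 0.65795 Fe and 0.65795 O.
52.66 wt% TiO2 ÷ 79.865 g/mol = 0.65936 mol, giving 0.65936 Ti and 1.31872 O.
Oxygen sums to 1.97667; scaling by 3/1.97667 = 1.51770 puts the formula on 3 O.
Fe: 0.65795 × 1.51770 = 0.999 atoms per formula unit.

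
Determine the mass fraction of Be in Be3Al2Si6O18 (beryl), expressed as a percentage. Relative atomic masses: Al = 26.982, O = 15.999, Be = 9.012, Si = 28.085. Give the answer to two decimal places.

Formula mass = 3×9.012 + 2×26.982 + 6×28.085 + 18×15.999 = 537.492 g/mol, of which 27.036 g is Be.
So Be makes up 27.036/537.492 = 0.0503 of the mass, i.e. 5.03%.

5.03 weight percent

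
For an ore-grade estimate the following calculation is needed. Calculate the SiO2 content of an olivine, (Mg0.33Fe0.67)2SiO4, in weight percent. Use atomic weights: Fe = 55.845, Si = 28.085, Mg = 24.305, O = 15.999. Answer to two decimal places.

Formula mass = 182.955 g/mol.
1 Si → 1.0000 mol SiO2 per formula unit; M(SiO2) = 60.083, so SiO2 mass = 60.083 g.
60.083/182.955 × 100 = 32.84 wt%.

32.84 wt%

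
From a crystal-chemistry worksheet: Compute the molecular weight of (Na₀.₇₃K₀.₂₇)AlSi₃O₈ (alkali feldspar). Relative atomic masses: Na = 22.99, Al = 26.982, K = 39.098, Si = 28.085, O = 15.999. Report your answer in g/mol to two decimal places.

The formula mass is the sum 0.73·22.99 + 0.27·39.098 + 1·26.982 + 3·28.085 + 8·15.999.

266.57 g/mol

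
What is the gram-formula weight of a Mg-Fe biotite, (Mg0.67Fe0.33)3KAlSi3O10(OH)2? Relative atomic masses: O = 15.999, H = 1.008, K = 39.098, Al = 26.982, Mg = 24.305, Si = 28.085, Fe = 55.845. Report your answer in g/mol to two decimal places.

M = 2.01(24.305) + 0.99(55.845) + 1(39.098) + 1(26.982) + 3(28.085) + 12(15.999) + 2(1.008)

448.48 g/mol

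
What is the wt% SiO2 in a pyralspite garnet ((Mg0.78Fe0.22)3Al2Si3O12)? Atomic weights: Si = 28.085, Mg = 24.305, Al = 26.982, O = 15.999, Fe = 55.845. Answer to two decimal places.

42.52 wt%

M((Mg0.78Fe0.22)3Al2Si3O12) = 423.938 g/mol; M(SiO2) = 60.083 g/mol.
Moles SiO2 per formula unit = 3 Si ÷ 1 = 3.0000.
SiO2 fraction = (3.0000 × 60.083) / 423.938 = 180.249/423.938 = 0.4252.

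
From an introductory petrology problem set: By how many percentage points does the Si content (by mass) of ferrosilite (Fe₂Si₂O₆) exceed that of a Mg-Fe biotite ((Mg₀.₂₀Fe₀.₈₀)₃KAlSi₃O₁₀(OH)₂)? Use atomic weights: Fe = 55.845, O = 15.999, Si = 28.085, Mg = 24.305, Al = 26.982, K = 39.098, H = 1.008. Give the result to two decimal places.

First mineral: 56.170 g Si in 263.854 g formula = 21.29 wt% Si.
Second mineral: 84.255 g Si in 492.950 g formula = 17.09 wt% Si.
21.29% − 17.09% gives a difference of 4.20 percentage points.

4.20 percentage points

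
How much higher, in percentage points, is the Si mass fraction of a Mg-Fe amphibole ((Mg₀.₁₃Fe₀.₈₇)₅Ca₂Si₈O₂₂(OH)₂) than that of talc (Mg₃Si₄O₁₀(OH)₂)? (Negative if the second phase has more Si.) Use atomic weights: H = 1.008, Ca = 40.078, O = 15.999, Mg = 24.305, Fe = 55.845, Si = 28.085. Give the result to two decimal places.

-5.96 percentage points

Si in (Mg₀.₁₃Fe₀.₈₇)₅Ca₂Si₈O₂₂(OH)₂: molar mass 949.552 g/mol; 8×28.085 = 224.680 g → 23.66 wt%.
Si in Mg₃Si₄O₁₀(OH)₂: molar mass 379.259 g/mol; 4×28.085 = 112.340 g → 29.62 wt%.
Difference = 23.66 − 29.62 = -5.96 percentage points.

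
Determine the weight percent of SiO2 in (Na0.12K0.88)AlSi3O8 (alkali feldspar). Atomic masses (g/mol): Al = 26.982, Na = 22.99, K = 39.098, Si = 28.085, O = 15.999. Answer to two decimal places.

M((Na0.12K0.88)AlSi3O8) = 276.394 g/mol; M(SiO2) = 60.083 g/mol.
Moles SiO2 per formula unit = 3 Si ÷ 1 = 3.0000.
SiO2 fraction = (3.0000 × 60.083) / 276.394 = 180.249/276.394 = 0.6521.

65.21 wt%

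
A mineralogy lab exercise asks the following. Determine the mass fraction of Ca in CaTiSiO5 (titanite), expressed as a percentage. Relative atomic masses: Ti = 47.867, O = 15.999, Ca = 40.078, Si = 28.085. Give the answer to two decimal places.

20.45 wt%

Formula mass = 1×40.078 + 1×47.867 + 1×28.085 + 5×15.999 = 196.025 g/mol, of which 40.078 g is Ca.
So Ca makes up 40.078/196.025 = 0.2045 of the mass, i.e. 20.45%.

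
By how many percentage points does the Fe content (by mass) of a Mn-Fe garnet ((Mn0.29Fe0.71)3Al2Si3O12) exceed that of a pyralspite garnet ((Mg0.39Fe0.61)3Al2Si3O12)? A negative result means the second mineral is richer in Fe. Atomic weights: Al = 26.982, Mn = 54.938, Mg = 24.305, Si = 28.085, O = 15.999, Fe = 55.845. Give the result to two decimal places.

Fe in (Mn0.29Fe0.71)3Al2Si3O12: molar mass 496.953 g/mol; 2.13×55.845 = 118.950 g → 23.94 wt%.
Fe in (Mg0.39Fe0.61)3Al2Si3O12: molar mass 460.840 g/mol; 1.83×55.845 = 102.196 g → 22.18 wt%.
Difference = 23.94 − 22.18 = 1.76 percentage points.

1.76 percentage points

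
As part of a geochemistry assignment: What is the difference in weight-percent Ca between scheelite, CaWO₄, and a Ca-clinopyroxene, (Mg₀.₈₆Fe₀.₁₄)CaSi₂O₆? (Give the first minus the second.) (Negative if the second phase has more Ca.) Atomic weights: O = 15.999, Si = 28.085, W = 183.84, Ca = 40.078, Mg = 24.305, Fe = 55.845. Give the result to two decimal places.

Ca in CaWO₄: molar mass 287.914 g/mol; 1×40.078 = 40.078 g → 13.92 wt%.
Ca in (Mg₀.₈₆Fe₀.₁₄)CaSi₂O₆: molar mass 220.963 g/mol; 1×40.078 = 40.078 g → 18.14 wt%.
Difference = 13.92 − 18.14 = -4.22 percentage points.

-4.22 percentage points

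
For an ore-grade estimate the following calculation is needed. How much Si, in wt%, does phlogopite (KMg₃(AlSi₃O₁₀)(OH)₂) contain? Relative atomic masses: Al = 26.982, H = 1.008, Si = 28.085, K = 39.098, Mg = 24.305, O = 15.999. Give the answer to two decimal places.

20.19 wt%

M(KMg₃(AlSi₃O₁₀)(OH)₂) = 417.254 g/mol.
Si contributes 3 × 28.085 = 84.255 g per mole.
84.255/417.254 = 0.2019 → 20.19%.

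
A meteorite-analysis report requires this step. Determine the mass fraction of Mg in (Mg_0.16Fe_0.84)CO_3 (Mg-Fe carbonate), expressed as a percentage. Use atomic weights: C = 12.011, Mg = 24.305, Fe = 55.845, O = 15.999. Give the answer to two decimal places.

Formula mass = 0.16·24.305 + 0.84·55.845 + 1·12.011 + 3·15.999 = 110.807 g/mol, of which 3.889 g is Mg.
So Mg makes up 3.889/110.807 = 0.0351 of the mass, i.e. 3.51%.

3.51 wt%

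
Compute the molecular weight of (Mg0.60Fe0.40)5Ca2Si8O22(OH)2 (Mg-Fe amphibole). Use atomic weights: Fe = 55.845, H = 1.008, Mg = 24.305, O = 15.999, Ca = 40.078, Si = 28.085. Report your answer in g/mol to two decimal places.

875.43 g/mol

M = 3×24.305 + 2×55.845 + 2×40.078 + 8×28.085 + 24×15.999 + 2×1.008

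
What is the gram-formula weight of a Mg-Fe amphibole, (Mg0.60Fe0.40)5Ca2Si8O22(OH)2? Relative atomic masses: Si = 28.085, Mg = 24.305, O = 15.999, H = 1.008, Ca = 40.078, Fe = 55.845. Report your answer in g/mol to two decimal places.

875.43 g/mol

Mg: 3 × 24.305 = 72.9150
Fe: 2 × 55.845 = 111.6900
Ca: 2 × 40.078 = 80.1560
Si: 8 × 28.085 = 224.6800
O: 24 × 15.999 = 383.9760
H: 2 × 1.008 = 2.0160
Summing the contributions gives the formula mass.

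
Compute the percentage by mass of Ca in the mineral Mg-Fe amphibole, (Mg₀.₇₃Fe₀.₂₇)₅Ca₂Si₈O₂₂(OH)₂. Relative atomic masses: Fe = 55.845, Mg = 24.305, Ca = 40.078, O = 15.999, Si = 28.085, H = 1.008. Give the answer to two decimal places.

Molar mass of (Mg₀.₇₃Fe₀.₂₇)₅Ca₂Si₈O₂₂(OH)₂: 3.65·24.305 + 1.35·55.845 + 2·40.078 + 8·28.085 + 24·15.999 + 2·1.008 = 854.932 g/mol.
Mass of Ca per formula unit: 2 × 40.078 = 80.156 g.
Weight fraction Ca = 80.156 / 854.932 = 0.0938.

9.38 mass %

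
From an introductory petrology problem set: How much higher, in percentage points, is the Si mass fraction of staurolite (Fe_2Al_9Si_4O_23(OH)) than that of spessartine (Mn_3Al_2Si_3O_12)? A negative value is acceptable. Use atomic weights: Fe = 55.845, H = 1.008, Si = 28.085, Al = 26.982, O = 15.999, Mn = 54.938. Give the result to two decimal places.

-3.83 percentage points

First mineral: 112.340 g Si in 851.852 g formula = 13.19 wt% Si.
Second mineral: 84.255 g Si in 495.021 g formula = 17.02 wt% Si.
13.19% − 17.02% gives a difference of -3.83 percentage points.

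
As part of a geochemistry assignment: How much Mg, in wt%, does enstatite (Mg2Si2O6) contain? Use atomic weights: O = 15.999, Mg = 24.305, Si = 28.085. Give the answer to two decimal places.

24.21 wt%

Molar mass of Mg2Si2O6: 2·24.305 + 2·28.085 + 6·15.999 = 200.774 g/mol.
Mass of Mg per formula unit: 2 × 24.305 = 48.610 g.
Weight fraction Mg = 48.610 / 200.774 = 0.2421.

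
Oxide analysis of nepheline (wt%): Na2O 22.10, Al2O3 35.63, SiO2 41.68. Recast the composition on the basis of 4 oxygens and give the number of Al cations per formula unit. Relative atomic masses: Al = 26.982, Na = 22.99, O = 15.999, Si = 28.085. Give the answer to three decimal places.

1.001 Al apfu

22.10 wt% Na2O ÷ 61.979 g/mol = 0.35657 mol, giving 0.71314 Na and 0.35657 O.
35.63 wt% Al2O3 ÷ 101.961 g/mol = 0.34945 mol, giving 0.69890 Al and 1.04835 O.
41.68 wt% SiO2 ÷ 60.083 g/mol = 0.69371 mol, giving 0.69371 Si and 1.38742 O.
Oxygen sums to 2.79234; scaling by 4/2.79234 = 1.43249 puts the formula on 4 O.
Al: 0.69890 × 1.43249 = 1.001 atoms per formula unit.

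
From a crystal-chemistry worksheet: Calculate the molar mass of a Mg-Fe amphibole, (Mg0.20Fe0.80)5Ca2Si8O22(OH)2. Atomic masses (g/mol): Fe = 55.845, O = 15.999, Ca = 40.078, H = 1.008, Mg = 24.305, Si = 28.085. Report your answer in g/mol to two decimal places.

M = 1×24.305 + 4×55.845 + 2×40.078 + 8×28.085 + 24×15.999 + 2×1.008

938.51 g/mol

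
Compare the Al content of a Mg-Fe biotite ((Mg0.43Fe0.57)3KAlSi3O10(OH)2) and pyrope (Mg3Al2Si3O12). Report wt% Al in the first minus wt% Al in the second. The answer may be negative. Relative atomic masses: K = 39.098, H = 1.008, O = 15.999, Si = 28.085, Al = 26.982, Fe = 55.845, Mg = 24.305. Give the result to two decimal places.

First mineral: 26.982 g Al in 471.187 g formula = 5.73 wt% Al.
Second mineral: 53.964 g Al in 403.122 g formula = 13.39 wt% Al.
5.73% − 13.39% gives a difference of -7.66 percentage points.

-7.66 percentage points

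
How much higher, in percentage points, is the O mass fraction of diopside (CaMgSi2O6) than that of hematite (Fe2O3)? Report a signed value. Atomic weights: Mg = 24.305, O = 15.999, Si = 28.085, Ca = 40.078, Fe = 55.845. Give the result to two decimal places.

O in CaMgSi2O6: molar mass 216.547 g/mol; 6×15.999 = 95.994 g → 44.33 wt%.
O in Fe2O3: molar mass 159.687 g/mol; 3×15.999 = 47.997 g → 30.06 wt%.
Difference = 44.33 − 30.06 = 14.27 percentage points.

14.27 percentage points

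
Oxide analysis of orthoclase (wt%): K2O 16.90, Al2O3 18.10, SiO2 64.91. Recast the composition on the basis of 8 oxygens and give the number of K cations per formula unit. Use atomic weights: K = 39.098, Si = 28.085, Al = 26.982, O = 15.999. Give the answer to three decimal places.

0.999 K apfu

16.90 wt% K2O ÷ 94.195 g/mol = 0.17942 mol, giving 0.35884 K and 0.17942 O.
18.10 wt% Al2O3 ÷ 101.961 g/mol = 0.17752 mol, giving 0.35504 Al and 0.53256 O.
64.91 wt% SiO2 ÷ 60.083 g/mol = 1.08034 mol, giving 1.08034 Si and 2.16068 O.
Oxygen sums to 2.87266; scaling by 8/2.87266 = 2.78488 puts the formula on 8 O.
K: 0.35884 × 2.78488 = 0.999 atoms per formula unit.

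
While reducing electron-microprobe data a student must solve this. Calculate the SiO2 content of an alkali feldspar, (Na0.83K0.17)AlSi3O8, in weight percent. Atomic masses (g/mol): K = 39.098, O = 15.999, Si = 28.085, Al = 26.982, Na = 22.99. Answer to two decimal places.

68.03 wt%

Molar mass of (Na0.83K0.17)AlSi3O8 = 0.83·22.99 + 0.17·39.098 + 1·26.982 + 3·28.085 + 8·15.999 = 264.957 g/mol.
Each formula unit contains 3 Si, equivalent to 3/1 = 3.0000 mol SiO2.
M(SiO2) = 1×28.085 + 2×15.999 = 60.083 g/mol.
Mass of SiO2 per formula unit = 3.0000 × 60.083 = 180.249 g.
SiO2 wt% = 180.249 / 264.957 × 100 = 68.03%.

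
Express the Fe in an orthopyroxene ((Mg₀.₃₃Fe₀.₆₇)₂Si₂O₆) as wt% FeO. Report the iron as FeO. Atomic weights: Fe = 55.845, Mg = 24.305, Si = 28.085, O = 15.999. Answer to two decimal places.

39.61 wt%

M((Mg₀.₃₃Fe₀.₆₇)₂Si₂O₆) = 243.038 g/mol; M(FeO) = 71.844 g/mol.
Moles FeO per formula unit = 1.34 Fe ÷ 1 = 1.3400.
FeO fraction = (1.3400 × 71.844) / 243.038 = 96.271/243.038 = 0.3961.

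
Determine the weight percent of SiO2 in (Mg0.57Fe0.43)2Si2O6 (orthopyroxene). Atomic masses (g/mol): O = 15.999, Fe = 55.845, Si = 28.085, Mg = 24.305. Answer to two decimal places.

M((Mg0.57Fe0.43)2Si2O6) = 227.898 g/mol; M(SiO2) = 60.083 g/mol.
Moles SiO2 per formula unit = 2 Si ÷ 1 = 2.0000.
SiO2 fraction = (2.0000 × 60.083) / 227.898 = 120.166/227.898 = 0.5273.

52.73 wt%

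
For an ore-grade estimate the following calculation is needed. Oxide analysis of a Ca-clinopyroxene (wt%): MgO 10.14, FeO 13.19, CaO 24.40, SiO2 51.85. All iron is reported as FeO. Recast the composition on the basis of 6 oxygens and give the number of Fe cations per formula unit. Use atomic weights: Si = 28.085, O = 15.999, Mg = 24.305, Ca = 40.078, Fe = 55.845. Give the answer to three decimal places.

MgO: 10.14/40.304 = 0.25159 mol → 0.25159 mol Mg, 0.25159 mol O.
FeO: 13.19/71.844 = 0.18359 mol → 0.18359 mol Fe, 0.18359 mol O.
CaO: 24.40/56.077 = 0.43512 mol → 0.43512 mol Ca, 0.43512 mol O.
SiO2: 51.85/60.083 = 0.86297 mol → 0.86297 mol Si, 1.72594 mol O.
Total oxygen = 2.59624 mol. Normalization factor = 6/2.59624 = 2.31103.
Fe per 6 O = 0.18359 × 2.31103 = 0.424.

0.424 Fe apfu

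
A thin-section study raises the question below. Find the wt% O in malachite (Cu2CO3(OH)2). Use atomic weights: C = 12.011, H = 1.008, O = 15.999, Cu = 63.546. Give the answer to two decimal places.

Molar mass of Cu2CO3(OH)2: 2*63.546 + 1*12.011 + 5*15.999 + 2*1.008 = 221.114 g/mol.
Mass of O per formula unit: 5 × 15.999 = 79.995 g.
Weight fraction O = 79.995 / 221.114 = 0.3618.

36.18 mass %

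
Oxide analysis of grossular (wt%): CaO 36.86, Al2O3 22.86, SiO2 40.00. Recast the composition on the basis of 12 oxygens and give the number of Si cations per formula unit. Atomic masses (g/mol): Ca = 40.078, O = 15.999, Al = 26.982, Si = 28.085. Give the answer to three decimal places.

CaO (M=56.077): mol = 0.65731; Ca = 0.65731, O = 0.65731.
Al2O3 (M=101.961): mol = 0.22420; Al = 0.44840, O = 0.67260.
SiO2 (M=60.083): mol = 0.66575; Si = 0.66575, O = 1.33150.
ΣO = 2.66141; factor = 12/ΣO = 4.50889.
Si apfu = 0.66575 × 4.50889 = 3.002.

3.002 Si apfu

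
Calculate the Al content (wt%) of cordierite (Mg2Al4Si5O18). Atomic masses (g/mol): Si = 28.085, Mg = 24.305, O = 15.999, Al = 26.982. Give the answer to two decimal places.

18.45 wt%

Formula mass = 2×24.305 + 4×26.982 + 5×28.085 + 18×15.999 = 584.945 g/mol, of which 107.928 g is Al.
So Al makes up 107.928/584.945 = 0.1845 of the mass, i.e. 18.45%.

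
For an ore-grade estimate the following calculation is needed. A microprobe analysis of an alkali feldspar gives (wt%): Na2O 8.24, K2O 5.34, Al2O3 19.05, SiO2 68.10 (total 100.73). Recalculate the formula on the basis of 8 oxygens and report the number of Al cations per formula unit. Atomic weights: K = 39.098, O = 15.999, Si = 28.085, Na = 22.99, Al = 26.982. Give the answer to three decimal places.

Na2O (M=61.979): mol = 0.13295; Na = 0.26590, O = 0.13295.
K2O (M=94.195): mol = 0.05669; K = 0.11338, O = 0.05669.
Al2O3 (M=101.961): mol = 0.18684; Al = 0.37368, O = 0.56052.
SiO2 (M=60.083): mol = 1.13343; Si = 1.13343, O = 2.26686.
ΣO = 3.01702; factor = 8/ΣO = 2.65162.
Al apfu = 0.37368 × 2.65162 = 0.991.

0.991 Al apfu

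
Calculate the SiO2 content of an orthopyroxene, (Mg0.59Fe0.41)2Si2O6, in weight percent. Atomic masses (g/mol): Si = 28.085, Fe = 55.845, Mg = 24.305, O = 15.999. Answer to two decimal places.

Formula mass = 226.637 g/mol.
2 Si → 2.0000 mol SiO2 per formula unit; M(SiO2) = 60.083, so SiO2 mass = 120.166 g.
120.166/226.637 × 100 = 53.02 wt%.

53.02 wt%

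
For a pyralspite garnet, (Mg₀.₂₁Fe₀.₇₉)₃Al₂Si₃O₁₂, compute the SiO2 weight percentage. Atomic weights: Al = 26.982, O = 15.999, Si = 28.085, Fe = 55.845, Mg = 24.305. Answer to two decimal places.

37.72 wt%

Molar mass of (Mg₀.₂₁Fe₀.₇₉)₃Al₂Si₃O₁₂ = 0.63·24.305 + 2.37·55.845 + 2·26.982 + 3·28.085 + 12·15.999 = 477.872 g/mol.
Each formula unit contains 3 Si, equivalent to 3/1 = 3.0000 mol SiO2.
M(SiO2) = 1×28.085 + 2×15.999 = 60.083 g/mol.
Mass of SiO2 per formula unit = 3.0000 × 60.083 = 180.249 g.
SiO2 wt% = 180.249 / 477.872 × 100 = 37.72%.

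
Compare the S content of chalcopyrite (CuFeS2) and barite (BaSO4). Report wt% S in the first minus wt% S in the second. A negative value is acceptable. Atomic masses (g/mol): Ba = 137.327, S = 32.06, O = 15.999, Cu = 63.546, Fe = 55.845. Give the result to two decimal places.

21.20 percentage points

S in CuFeS2: molar mass 183.511 g/mol; 2×32.06 = 64.120 g → 34.94 wt%.
S in BaSO4: molar mass 233.383 g/mol; 1×32.06 = 32.060 g → 13.74 wt%.
Difference = 34.94 − 13.74 = 21.20 percentage points.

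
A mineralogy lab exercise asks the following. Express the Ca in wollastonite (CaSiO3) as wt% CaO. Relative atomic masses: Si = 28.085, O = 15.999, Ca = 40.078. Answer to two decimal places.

Molar mass of CaSiO3 = 1×40.078 + 1×28.085 + 3×15.999 = 116.160 g/mol.
Each formula unit contains 1 Ca, equivalent to 1/1 = 1.0000 mol CaO.
M(CaO) = 1×40.078 + 1×15.999 = 56.077 g/mol.
Mass of CaO per formula unit = 1.0000 × 56.077 = 56.077 g.
CaO wt% = 56.077 / 116.160 × 100 = 48.28%.

48.28 wt%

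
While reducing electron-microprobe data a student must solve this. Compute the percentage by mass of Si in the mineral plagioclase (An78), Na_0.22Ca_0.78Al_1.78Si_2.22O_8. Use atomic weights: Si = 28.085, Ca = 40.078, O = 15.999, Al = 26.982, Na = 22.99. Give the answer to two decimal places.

22.70 wt%

Molar mass of Na_0.22Ca_0.78Al_1.78Si_2.22O_8: 0.22*22.99 + 0.78*40.078 + 1.78*26.982 + 2.22*28.085 + 8*15.999 = 274.687 g/mol.
Mass of Si per formula unit: 2.22 × 28.085 = 62.349 g.
Weight fraction Si = 62.349 / 274.687 = 0.2270.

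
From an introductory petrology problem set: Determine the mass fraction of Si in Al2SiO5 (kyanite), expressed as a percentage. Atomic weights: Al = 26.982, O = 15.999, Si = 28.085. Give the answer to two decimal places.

17.33 weight percent

Molar mass of Al2SiO5: 2*26.982 + 1*28.085 + 5*15.999 = 162.044 g/mol.
Mass of Si per formula unit: 1 × 28.085 = 28.085 g.
Weight fraction Si = 28.085 / 162.044 = 0.1733.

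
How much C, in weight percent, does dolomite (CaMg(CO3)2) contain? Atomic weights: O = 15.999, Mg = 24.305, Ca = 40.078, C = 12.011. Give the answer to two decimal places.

13.03 weight percent

M(CaMg(CO3)2) = 184.399 g/mol.
C contributes 2 × 12.011 = 24.022 g per mole.
24.022/184.399 = 0.1303 → 13.03%.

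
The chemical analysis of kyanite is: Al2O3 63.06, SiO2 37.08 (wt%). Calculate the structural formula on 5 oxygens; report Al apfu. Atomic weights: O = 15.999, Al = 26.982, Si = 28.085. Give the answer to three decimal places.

2.002 Al apfu

63.06 wt% Al2O3 ÷ 101.961 g/mol = 0.61847 mol, giving 1.23694 Al and 1.85541 O.
37.08 wt% SiO2 ÷ 60.083 g/mol = 0.61715 mol, giving 0.61715 Si and 1.23430 O.
Oxygen sums to 3.08971; scaling by 5/3.08971 = 1.61827 puts the formula on 5 O.
Al: 1.23694 × 1.61827 = 2.002 atoms per formula unit.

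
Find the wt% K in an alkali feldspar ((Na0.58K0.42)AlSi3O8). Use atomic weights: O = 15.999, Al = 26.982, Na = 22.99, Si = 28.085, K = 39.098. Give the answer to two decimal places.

6.10 mass %

Formula mass = 0.58*22.99 + 0.42*39.098 + 1*26.982 + 3*28.085 + 8*15.999 = 268.984 g/mol, of which 16.421 g is K.
So K makes up 16.421/268.984 = 0.0610 of the mass, i.e. 6.10%.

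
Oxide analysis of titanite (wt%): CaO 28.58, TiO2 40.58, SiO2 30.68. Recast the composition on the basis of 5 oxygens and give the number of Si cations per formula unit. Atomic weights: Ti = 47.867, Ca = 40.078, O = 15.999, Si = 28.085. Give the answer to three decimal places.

1.002 Si apfu

CaO: 28.58/56.077 = 0.50966 mol → 0.50966 mol Ca, 0.50966 mol O.
TiO2: 40.58/79.865 = 0.50811 mol → 0.50811 mol Ti, 1.01622 mol O.
SiO2: 30.68/60.083 = 0.51063 mol → 0.51063 mol Si, 1.02126 mol O.
Total oxygen = 2.54714 mol. Normalization factor = 5/2.54714 = 1.96299.
Si per 5 O = 0.51063 × 1.96299 = 1.002.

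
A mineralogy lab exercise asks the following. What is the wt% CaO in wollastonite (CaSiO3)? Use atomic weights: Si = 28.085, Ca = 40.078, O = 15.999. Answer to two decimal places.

48.28 wt%

Formula mass = 116.160 g/mol.
1 Ca → 1.0000 mol CaO per formula unit; M(CaO) = 56.077, so CaO mass = 56.077 g.
56.077/116.160 × 100 = 48.28 wt%.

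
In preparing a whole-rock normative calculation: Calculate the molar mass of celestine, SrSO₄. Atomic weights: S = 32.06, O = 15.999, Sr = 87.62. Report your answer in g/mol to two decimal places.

M = 1·87.62 + 1·32.06 + 4·15.999

183.68 g/mol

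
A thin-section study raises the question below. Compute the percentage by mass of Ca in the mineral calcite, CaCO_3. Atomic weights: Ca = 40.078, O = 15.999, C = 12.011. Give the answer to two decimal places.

M(CaCO_3) = 100.086 g/mol.
Ca contributes 1 × 40.078 = 40.078 g per mole.
40.078/100.086 = 0.4004 → 40.04%.

40.04 mass %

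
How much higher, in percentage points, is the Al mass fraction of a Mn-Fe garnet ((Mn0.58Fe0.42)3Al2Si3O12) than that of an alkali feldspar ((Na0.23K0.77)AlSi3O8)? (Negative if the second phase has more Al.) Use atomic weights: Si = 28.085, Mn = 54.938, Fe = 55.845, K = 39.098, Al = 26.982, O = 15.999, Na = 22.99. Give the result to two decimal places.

1.05 percentage points

M((Mn0.58Fe0.42)3Al2Si3O12) = 496.164 g/mol, so wt% Al = 53.964/496.164 × 100 = 10.88%.
M((Na0.23K0.77)AlSi3O8) = 274.622 g/mol, so wt% Al = 26.982/274.622 × 100 = 9.83%.
10.88 − 9.83 = 1.05 pp.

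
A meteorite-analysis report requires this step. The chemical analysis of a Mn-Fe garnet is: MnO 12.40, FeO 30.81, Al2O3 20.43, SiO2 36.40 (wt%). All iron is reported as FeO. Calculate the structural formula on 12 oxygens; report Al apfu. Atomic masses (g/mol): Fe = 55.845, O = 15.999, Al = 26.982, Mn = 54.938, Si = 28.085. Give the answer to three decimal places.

1.990 Al apfu

12.40 wt% MnO ÷ 70.937 g/mol = 0.17480 mol, giving 0.17480 Mn and 0.17480 O.
30.81 wt% FeO ÷ 71.844 g/mol = 0.42885 mol, giving 0.42885 Fe and 0.42885 O.
20.43 wt% Al2O3 ÷ 101.961 g/mol = 0.20037 mol, giving 0.40074 Al and 0.60111 O.
36.40 wt% SiO2 ÷ 60.083 g/mol = 0.60583 mol, giving 0.60583 Si and 1.21166 O.
Oxygen sums to 2.41642; scaling by 12/2.41642 = 4.96602 puts the formula on 12 O.
Al: 0.40074 × 4.96602 = 1.990 atoms per formula unit.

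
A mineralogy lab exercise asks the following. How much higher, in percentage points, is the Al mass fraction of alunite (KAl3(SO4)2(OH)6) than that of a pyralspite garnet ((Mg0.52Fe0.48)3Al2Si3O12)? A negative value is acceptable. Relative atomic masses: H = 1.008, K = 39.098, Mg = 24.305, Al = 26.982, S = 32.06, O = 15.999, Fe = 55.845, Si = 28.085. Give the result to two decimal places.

First mineral: 80.946 g Al in 414.198 g formula = 19.54 wt% Al.
Second mineral: 53.964 g Al in 448.540 g formula = 12.03 wt% Al.
19.54% − 12.03% gives a difference of 7.51 percentage points.

7.51 percentage points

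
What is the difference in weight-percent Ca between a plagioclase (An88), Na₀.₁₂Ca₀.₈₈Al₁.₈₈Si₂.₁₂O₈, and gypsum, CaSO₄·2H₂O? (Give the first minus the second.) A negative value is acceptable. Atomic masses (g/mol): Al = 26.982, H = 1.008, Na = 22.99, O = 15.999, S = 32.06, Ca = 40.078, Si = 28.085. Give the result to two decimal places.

-10.51 percentage points

Ca in Na₀.₁₂Ca₀.₈₈Al₁.₈₈Si₂.₁₂O₈: molar mass 276.286 g/mol; 0.88×40.078 = 35.269 g → 12.77 wt%.
Ca in CaSO₄·2H₂O: molar mass 172.164 g/mol; 1×40.078 = 40.078 g → 23.28 wt%.
Difference = 12.77 − 23.28 = -10.51 percentage points.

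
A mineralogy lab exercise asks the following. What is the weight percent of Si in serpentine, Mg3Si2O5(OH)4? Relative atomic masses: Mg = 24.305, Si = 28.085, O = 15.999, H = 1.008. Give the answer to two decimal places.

Formula mass = 3*24.305 + 2*28.085 + 9*15.999 + 4*1.008 = 277.108 g/mol, of which 56.170 g is Si.
So Si makes up 56.170/277.108 = 0.2027 of the mass, i.e. 20.27%.

20.27 mass %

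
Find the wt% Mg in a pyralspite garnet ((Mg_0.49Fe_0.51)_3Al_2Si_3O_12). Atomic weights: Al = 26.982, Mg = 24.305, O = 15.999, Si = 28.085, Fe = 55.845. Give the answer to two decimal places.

7.92 mass %

M((Mg_0.49Fe_0.51)_3Al_2Si_3O_12) = 451.378 g/mol.
Mg contributes 1.47 × 24.305 = 35.728 g per mole.
35.728/451.378 = 0.0792 → 7.92%.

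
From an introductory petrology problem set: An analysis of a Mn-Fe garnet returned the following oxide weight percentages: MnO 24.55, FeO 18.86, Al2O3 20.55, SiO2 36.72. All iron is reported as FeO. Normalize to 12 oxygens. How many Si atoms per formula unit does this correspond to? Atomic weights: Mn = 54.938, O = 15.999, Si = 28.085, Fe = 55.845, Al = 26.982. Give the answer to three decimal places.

MnO: 24.55/70.937 = 0.34608 mol → 0.34608 mol Mn, 0.34608 mol O.
FeO: 18.86/71.844 = 0.26251 mol → 0.26251 mol Fe, 0.26251 mol O.
Al2O3: 20.55/101.961 = 0.20155 mol → 0.40310 mol Al, 0.60465 mol O.
SiO2: 36.72/60.083 = 0.61115 mol → 0.61115 mol Si, 1.22230 mol O.
Total oxygen = 2.43554 mol. Normalization factor = 12/2.43554 = 4.92704.
Si per 12 O = 0.61115 × 4.92704 = 3.011.

3.011 Si apfu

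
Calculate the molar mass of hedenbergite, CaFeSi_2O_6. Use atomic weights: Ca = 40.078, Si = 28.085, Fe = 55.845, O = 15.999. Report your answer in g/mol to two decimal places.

248.09 g/mol

M = 1(40.078) + 1(55.845) + 2(28.085) + 6(15.999)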